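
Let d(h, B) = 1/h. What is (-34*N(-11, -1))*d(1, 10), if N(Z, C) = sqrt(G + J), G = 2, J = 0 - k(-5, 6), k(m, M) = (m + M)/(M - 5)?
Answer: -34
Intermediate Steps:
k(m, M) = (M + m)/(-5 + M)
J = -1 (J = 0 - (6 - 5)/(-5 + 6) = 0 - 1/1 = 0 - 1 = -1)
N(Z, C) = 1 (N(Z, C) = sqrt(2 - 1) = sqrt(1) = 1)
(-34*N(-11, -1))*d(1, 10) = -34*1/1 = -34*1 = -34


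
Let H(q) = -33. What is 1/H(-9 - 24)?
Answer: -1/33 ≈ -0.030303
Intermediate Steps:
1/H(-9 - 24) = 1/(-33) = -1/33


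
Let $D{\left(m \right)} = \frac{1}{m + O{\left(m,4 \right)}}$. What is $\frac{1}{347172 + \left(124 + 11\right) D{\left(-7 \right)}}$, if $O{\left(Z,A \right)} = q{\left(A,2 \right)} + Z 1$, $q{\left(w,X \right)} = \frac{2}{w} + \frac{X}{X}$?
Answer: $\frac{5}{1735806} \approx 2.8805 \cdot 10^{-6}$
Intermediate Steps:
$q{\left(w,X \right)} = 1 + \frac{2}{w}$ ($q{\left(w,X \right)} = \frac{2}{w} + 1 = 1 + \frac{2}{w}$)
$O{\left(Z,A \right)} = Z + \frac{2 + A}{A}$ ($O{\left(Z,A \right)} = \frac{2 + A}{A} + Z 1 = \frac{2 + A}{A} + Z = Z + \frac{2 + A}{A}$)
$D{\left(m \right)} = \frac{1}{\frac{3}{2} + 2 m}$ ($D{\left(m \right)} = \frac{1}{m + \left(1 + m + \frac{2}{4}\right)} = \frac{1}{m + \left(1 + m + 2 \cdot \frac{1}{4}\right)} = \frac{1}{m + \left(1 + m + \frac{1}{2}\right)} = \frac{1}{m + \left(\frac{3}{2} + m\right)} = \frac{1}{\frac{3}{2} + 2 m}$)
$\frac{1}{347172 + \left(124 + 11\right) D{\left(-7 \right)}} = \frac{1}{347172 + \left(124 + 11\right) \frac{2}{3 + 4 \left(-7\right)}} = \frac{1}{347172 + 135 \frac{2}{3 - 28}} = \frac{1}{347172 + 135 \frac{2}{-25}} = \frac{1}{347172 + 135 \cdot 2 \left(- \frac{1}{25}\right)} = \frac{1}{347172 + 135 \left(- \frac{2}{25}\right)} = \frac{1}{347172 - \frac{54}{5}} = \frac{1}{\frac{1735806}{5}} = \frac{5}{1735806}$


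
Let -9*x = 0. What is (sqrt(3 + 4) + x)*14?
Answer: 14*sqrt(7) ≈ 37.041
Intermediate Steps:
x = 0 (x = -1/9*0 = 0)
(sqrt(3 + 4) + x)*14 = (sqrt(3 + 4) + 0)*14 = (sqrt(7) + 0)*14 = sqrt(7)*14 = 14*sqrt(7)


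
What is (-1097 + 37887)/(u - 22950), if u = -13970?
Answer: -283/284 ≈ -0.99648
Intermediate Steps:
(-1097 + 37887)/(u - 22950) = (-1097 + 37887)/(-13970 - 22950) = 36790/(-36920) = 36790*(-1/36920) = -283/284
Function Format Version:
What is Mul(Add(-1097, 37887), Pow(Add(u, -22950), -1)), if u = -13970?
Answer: Rational(-283, 284) ≈ -0.99648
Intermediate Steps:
Mul(Add(-1097, 37887), Pow(Add(u, -22950), -1)) = Mul(Add(-1097, 37887), Pow(Add(-13970, -22950), -1)) = Mul(36790, Pow(-36920, -1)) = Mul(36790, Rational(-1, 36920)) = Rational(-283, 284)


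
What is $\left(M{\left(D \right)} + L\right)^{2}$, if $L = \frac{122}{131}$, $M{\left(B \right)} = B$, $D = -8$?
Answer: $\frac{857476}{17161} \approx 49.967$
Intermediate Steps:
$L = \frac{122}{131}$ ($L = 122 \cdot \frac{1}{131} = \frac{122}{131} \approx 0.9313$)
$\left(M{\left(D \right)} + L\right)^{2} = \left(-8 + \frac{122}{131}\right)^{2} = \left(- \frac{926}{131}\right)^{2} = \frac{857476}{17161}$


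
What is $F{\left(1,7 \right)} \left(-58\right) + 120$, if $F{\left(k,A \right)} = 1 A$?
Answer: $-286$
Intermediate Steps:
$F{\left(k,A \right)} = A$
$F{\left(1,7 \right)} \left(-58\right) + 120 = 7 \left(-58\right) + 120 = -406 + 120 = -286$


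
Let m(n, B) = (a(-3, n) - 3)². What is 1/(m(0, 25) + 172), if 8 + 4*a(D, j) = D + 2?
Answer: 16/3193 ≈ 0.0050110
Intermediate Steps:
a(D, j) = -3/2 + D/4 (a(D, j) = -2 + (D + 2)/4 = -2 + (2 + D)/4 = -2 + (½ + D/4) = -3/2 + D/4)
m(n, B) = 441/16 (m(n, B) = ((-3/2 + (¼)*(-3)) - 3)² = ((-3/2 - ¾) - 3)² = (-9/4 - 3)² = (-21/4)² = 441/16)
1/(m(0, 25) + 172) = 1/(441/16 + 172) = 1/(3193/16) = 16/3193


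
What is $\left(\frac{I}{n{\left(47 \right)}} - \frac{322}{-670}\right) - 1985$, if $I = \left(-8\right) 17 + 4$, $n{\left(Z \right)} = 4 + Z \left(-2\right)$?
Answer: $- \frac{1992968}{1005} \approx -1983.1$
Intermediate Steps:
$n{\left(Z \right)} = 4 - 2 Z$
$I = -132$ ($I = -136 + 4 = -132$)
$\left(\frac{I}{n{\left(47 \right)}} - \frac{322}{-670}\right) - 1985 = \left(- \frac{132}{4 - 94} - \frac{322}{-670}\right) - 1985 = \left(- \frac{132}{4 - 94} - - \frac{161}{335}\right) - 1985 = \left(- \frac{132}{-90} + \frac{161}{335}\right) - 1985 = \left(\left(-132\right) \left(- \frac{1}{90}\right) + \frac{161}{335}\right) - 1985 = \left(\frac{22}{15} + \frac{161}{335}\right) - 1985 = \frac{1957}{1005} - 1985 = - \frac{1992968}{1005}$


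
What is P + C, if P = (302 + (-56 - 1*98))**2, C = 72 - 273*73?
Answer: 2047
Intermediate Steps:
C = -19857 (C = 72 - 19929 = -19857)
P = 21904 (P = (302 + (-56 - 98))**2 = (302 - 154)**2 = 148**2 = 21904)
P + C = 21904 - 19857 = 2047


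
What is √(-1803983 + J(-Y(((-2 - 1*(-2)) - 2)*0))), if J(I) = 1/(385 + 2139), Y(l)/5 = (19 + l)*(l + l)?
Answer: I*√2873102700421/1262 ≈ 1343.1*I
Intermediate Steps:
Y(l) = 10*l*(19 + l) (Y(l) = 5*((19 + l)*(l + l)) = 5*((19 + l)*(2*l)) = 5*(2*l*(19 + l)) = 10*l*(19 + l))
J(I) = 1/2524
√(-1803983 + J(-Y(((-2 - 1*(-2)) - 2)*0))) = √(-1803983 + 1/2524) = √(-4553253091/2524) = I*√2873102700421/1262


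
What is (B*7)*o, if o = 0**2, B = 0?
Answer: 0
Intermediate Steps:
o = 0
(B*7)*o = (0*7)*0 = 0*0 = 0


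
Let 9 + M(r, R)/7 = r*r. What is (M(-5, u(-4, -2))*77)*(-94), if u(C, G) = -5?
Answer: -810656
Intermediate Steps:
M(r, R) = -63 + 7*r**2 (M(r, R) = -63 + 7*(r*r) = -63 + 7*r**2)
(M(-5, u(-4, -2))*77)*(-94) = ((-63 + 7*(-5)**2)*77)*(-94) = ((-63 + 7*25)*77)*(-94) = ((-63 + 175)*77)*(-94) = (112*77)*(-94) = 8624*(-94) = -810656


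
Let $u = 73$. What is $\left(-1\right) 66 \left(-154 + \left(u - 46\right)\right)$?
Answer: $8382$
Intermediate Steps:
$\left(-1\right) 66 \left(-154 + \left(u - 46\right)\right) = \left(-1\right) 66 \left(-154 + \left(73 - 46\right)\right) = - 66 \left(-154 + \left(73 - 46\right)\right) = - 66 \left(-154 + 27\right) = \left(-66\right) \left(-127\right) = 8382$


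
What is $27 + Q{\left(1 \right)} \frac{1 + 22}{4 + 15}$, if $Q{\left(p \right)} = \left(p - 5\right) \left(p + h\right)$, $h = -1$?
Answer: $27$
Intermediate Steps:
$Q{\left(p \right)} = \left(-1 + p\right) \left(-5 + p\right)$ ($Q{\left(p \right)} = \left(p - 5\right) \left(p - 1\right) = \left(-5 + p\right) \left(-1 + p\right) = \left(-1 + p\right) \left(-5 + p\right)$)
$27 + Q{\left(1 \right)} \frac{1 + 22}{4 + 15} = 27 + \left(5 + 1^{2} - 6\right) \frac{1 + 22}{4 + 15} = 27 + \left(5 + 1 - 6\right) \frac{23}{19} = 27 + 0 \cdot 23 \cdot \frac{1}{19} = 27 + 0 \cdot \frac{23}{19} = 27 + 0 = 27$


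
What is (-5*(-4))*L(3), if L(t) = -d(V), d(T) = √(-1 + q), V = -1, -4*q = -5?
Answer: -10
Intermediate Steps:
q = 5/4 (q = -¼*(-5) = 5/4 ≈ 1.2500)
d(T) = ½ (d(T) = √(-1 + 5/4) = √(¼) = ½)
L(t) = -½ (L(t) = -1*½ = -½)
(-5*(-4))*L(3) = -5*(-4)*(-½) = 20*(-½) = -10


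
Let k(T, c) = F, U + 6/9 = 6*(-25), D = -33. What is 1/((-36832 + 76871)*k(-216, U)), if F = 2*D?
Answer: -1/2642574 ≈ -3.7842e-7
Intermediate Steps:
U = -452/3 (U = -⅔ + 6*(-25) = -⅔ - 150 = -452/3 ≈ -150.67)
F = -66 (F = 2*(-33) = -66)
k(T, c) = -66
1/((-36832 + 76871)*k(-216, U)) = 1/((-36832 + 76871)*(-66)) = -1/66/40039 = (1/40039)*(-1/66) = -1/2642574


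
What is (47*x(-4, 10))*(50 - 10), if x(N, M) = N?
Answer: -7520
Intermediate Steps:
(47*x(-4, 10))*(50 - 10) = (47*(-4))*(50 - 10) = -188*40 = -7520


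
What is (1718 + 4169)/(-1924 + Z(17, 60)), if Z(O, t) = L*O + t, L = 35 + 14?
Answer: -5887/1031 ≈ -5.7100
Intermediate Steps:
L = 49
Z(O, t) = t + 49*O (Z(O, t) = 49*O + t = t + 49*O)
(1718 + 4169)/(-1924 + Z(17, 60)) = (1718 + 4169)/(-1924 + (60 + 49*17)) = 5887/(-1924 + (60 + 833)) = 5887/(-1924 + 893) = 5887/(-1031) = 5887*(-1/1031) = -5887/1031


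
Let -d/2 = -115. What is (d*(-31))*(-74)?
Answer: 527620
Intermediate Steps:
d = 230 (d = -2*(-115) = 230)
(d*(-31))*(-74) = (230*(-31))*(-74) = -7130*(-74) = 527620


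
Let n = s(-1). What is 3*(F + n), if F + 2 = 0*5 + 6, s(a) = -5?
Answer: -3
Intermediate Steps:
n = -5
F = 4 (F = -2 + (0*5 + 6) = -2 + (0 + 6) = -2 + 6 = 4)
3*(F + n) = 3*(4 - 5) = 3*(-1) = -3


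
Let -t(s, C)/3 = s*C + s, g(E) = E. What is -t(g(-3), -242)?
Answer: 2169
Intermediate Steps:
t(s, C) = -3*s - 3*C*s (t(s, C) = -3*(s*C + s) = -3*(C*s + s) = -3*(s + C*s) = -3*s - 3*C*s)
-t(g(-3), -242) = -(-3)*(-3)*(1 - 242) = -(-3)*(-3)*(-241) = -1*(-2169) = 2169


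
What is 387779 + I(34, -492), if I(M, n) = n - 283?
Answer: 387004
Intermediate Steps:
I(M, n) = -283 + n
387779 + I(34, -492) = 387779 + (-283 - 492) = 387779 - 775 = 387004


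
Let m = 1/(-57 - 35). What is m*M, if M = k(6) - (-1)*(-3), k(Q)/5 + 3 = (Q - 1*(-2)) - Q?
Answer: 2/23 ≈ 0.086957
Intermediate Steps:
k(Q) = -5 (k(Q) = -15 + 5*((Q - 1*(-2)) - Q) = -15 + 5*((Q + 2) - Q) = -15 + 5*((2 + Q) - Q) = -15 + 5*2 = -15 + 10 = -5)
m = -1/92 (m = 1/(-92) = -1/92 ≈ -0.010870)
M = -8 (M = -5 - (-1)*(-3) = -5 - 1*3 = -5 - 3 = -8)
m*M = -1/92*(-8) = 2/23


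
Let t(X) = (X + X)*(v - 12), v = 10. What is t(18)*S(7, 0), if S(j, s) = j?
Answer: -504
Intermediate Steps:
t(X) = -4*X (t(X) = (X + X)*(10 - 12) = (2*X)*(-2) = -4*X)
t(18)*S(7, 0) = -4*18*7 = -72*7 = -504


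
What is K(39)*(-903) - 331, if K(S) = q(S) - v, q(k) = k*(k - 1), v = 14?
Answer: -1325935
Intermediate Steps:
q(k) = k*(-1 + k)
K(S) = -14 + S*(-1 + S) (K(S) = S*(-1 + S) - 1*14 = S*(-1 + S) - 14 = -14 + S*(-1 + S))
K(39)*(-903) - 331 = (-14 + 39*(-1 + 39))*(-903) - 331 = (-14 + 39*38)*(-903) - 331 = (-14 + 1482)*(-903) - 331 = 1468*(-903) - 331 = -1325604 - 331 = -1325935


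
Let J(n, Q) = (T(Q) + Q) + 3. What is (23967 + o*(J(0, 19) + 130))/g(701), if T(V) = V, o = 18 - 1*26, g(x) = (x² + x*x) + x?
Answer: 22599/983503 ≈ 0.022978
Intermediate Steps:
g(x) = x + 2*x² (g(x) = (x² + x²) + x = 2*x² + x = x + 2*x²)
o = -8 (o = 18 - 26 = -8)
J(n, Q) = 3 + 2*Q (J(n, Q) = (Q + Q) + 3 = 2*Q + 3 = 3 + 2*Q)
(23967 + o*(J(0, 19) + 130))/g(701) = (23967 - 8*((3 + 2*19) + 130))/((701*(1 + 2*701))) = (23967 - 8*((3 + 38) + 130))/((701*(1 + 1402))) = (23967 - 8*(41 + 130))/((701*1403)) = (23967 - 8*171)/983503 = (23967 - 1368)*(1/983503) = 22599*(1/983503) = 22599/983503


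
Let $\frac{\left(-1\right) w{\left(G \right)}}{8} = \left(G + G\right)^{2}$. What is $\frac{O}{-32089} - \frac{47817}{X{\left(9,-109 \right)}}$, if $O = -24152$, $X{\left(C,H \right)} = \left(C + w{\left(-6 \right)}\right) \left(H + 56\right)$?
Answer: $- \frac{7921745}{215991059} \approx -0.036676$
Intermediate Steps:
$w{\left(G \right)} = - 32 G^{2}$ ($w{\left(G \right)} = - 8 \left(G + G\right)^{2} = - 8 \left(2 G\right)^{2} = - 8 \cdot 4 G^{2} = - 32 G^{2}$)
$X{\left(C,H \right)} = \left(-1152 + C\right) \left(56 + H\right)$ ($X{\left(C,H \right)} = \left(C - 32 \left(-6\right)^{2}\right) \left(H + 56\right) = \left(C - 1152\right) \left(56 + H\right) = \left(-1152 + C\right) \left(56 + H\right)$)
$\frac{O}{-32089} - \frac{47817}{X{\left(9,-109 \right)}} = - \frac{24152}{-32089} - \frac{47817}{-64512 - -125568 + 56 \cdot 9 + 9 \left(-109\right)} = \left(-24152\right) \left(- \frac{1}{32089}\right) - \frac{47817}{-64512 + 125568 + 504 - 981} = \frac{24152}{32089} - \frac{47817}{60579} = \frac{24152}{32089} - \frac{5313}{6731} = - \frac{7921745}{215991059}$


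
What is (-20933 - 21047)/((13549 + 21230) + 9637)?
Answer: -10495/11104 ≈ -0.94516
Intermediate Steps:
(-20933 - 21047)/((13549 + 21230) + 9637) = -41980/(34779 + 9637) = -41980/44416 = -41980*1/44416 = -10495/11104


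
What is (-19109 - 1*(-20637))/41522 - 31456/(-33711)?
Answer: 678813220/699874071 ≈ 0.96991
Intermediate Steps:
(-19109 - 1*(-20637))/41522 - 31456/(-33711) = (-19109 + 20637)*(1/41522) - 31456*(-1/33711) = 1528*(1/41522) + 31456/33711 = 764/20761 + 31456/33711 = 678813220/699874071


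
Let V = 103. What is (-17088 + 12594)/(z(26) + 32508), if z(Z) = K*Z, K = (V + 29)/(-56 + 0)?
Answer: -10486/75709 ≈ -0.13850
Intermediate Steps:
K = -33/14 (K = (103 + 29)/(-56 + 0) = 132/(-56) = 132*(-1/56) = -33/14 ≈ -2.3571)
z(Z) = -33*Z/14
(-17088 + 12594)/(z(26) + 32508) = (-17088 + 12594)/(-33/14*26 + 32508) = -4494/(-429/7 + 32508) = -4494/227127/7 = -4494*7/227127 = -10486/75709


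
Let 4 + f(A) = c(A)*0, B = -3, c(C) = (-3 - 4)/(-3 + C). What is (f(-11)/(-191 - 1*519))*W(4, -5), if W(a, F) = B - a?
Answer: -14/355 ≈ -0.039437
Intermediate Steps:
c(C) = -7/(-3 + C)
W(a, F) = -3 - a
f(A) = -4 (f(A) = -4 - 7/(-3 + A)*0 = -4 + 0 = -4)
(f(-11)/(-191 - 1*519))*W(4, -5) = (-4/(-191 - 1*519))*(-3 - 1*4) = (-4/(-191 - 519))*(-3 - 4) = -4/(-710)*(-7) = -4*(-1/710)*(-7) = (2/355)*(-7) = -14/355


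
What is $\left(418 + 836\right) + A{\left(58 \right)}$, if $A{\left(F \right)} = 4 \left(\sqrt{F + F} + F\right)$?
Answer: $1486 + 8 \sqrt{29} \approx 1529.1$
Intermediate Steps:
$A{\left(F \right)} = 4 F + 4 \sqrt{2} \sqrt{F}$ ($A{\left(F \right)} = 4 \left(\sqrt{2 F} + F\right) = 4 \left(\sqrt{2} \sqrt{F} + F\right) = 4 \left(F + \sqrt{2} \sqrt{F}\right) = 4 F + 4 \sqrt{2} \sqrt{F}$)
$\left(418 + 836\right) + A{\left(58 \right)} = \left(418 + 836\right) + \left(4 \cdot 58 + 4 \sqrt{2} \sqrt{58}\right) = 1254 + \left(232 + 8 \sqrt{29}\right) = 1486 + 8 \sqrt{29}$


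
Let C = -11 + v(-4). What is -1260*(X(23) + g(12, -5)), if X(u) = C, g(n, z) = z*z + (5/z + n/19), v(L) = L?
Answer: -230580/19 ≈ -12136.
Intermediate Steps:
C = -15 (C = -11 - 4 = -15)
g(n, z) = z² + 5/z + n/19 (g(n, z) = z² + (5/z + n*(1/19)) = z² + (5/z + n/19) = z² + 5/z + n/19)
X(u) = -15
-1260*(X(23) + g(12, -5)) = -1260*(-15 + ((-5)² + 5/(-5) + (1/19)*12)) = -1260*(-15 + (25 + 5*(-⅕) + 12/19)) = -1260*(-15 + (25 - 1 + 12/19)) = -1260*(-15 + 468/19) = -1260*183/19 = -230580/19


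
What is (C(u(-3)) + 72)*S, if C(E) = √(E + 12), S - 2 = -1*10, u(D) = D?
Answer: -600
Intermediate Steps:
S = -8 (S = 2 - 1*10 = 2 - 10 = -8)
C(E) = √(12 + E)
(C(u(-3)) + 72)*S = (√(12 - 3) + 72)*(-8) = (√9 + 72)*(-8) = (3 + 72)*(-8) = 75*(-8) = -600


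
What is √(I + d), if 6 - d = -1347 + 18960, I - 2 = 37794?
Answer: √20189 ≈ 142.09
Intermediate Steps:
I = 37796 (I = 2 + 37794 = 37796)
d = -17607 (d = 6 - (-1347 + 18960) = 6 - 1*17613 = 6 - 17613 = -17607)
√(I + d) = √(37796 - 17607) = √20189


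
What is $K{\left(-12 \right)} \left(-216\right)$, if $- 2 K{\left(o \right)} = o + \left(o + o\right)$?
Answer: $-3888$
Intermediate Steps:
$K{\left(o \right)} = - \frac{3 o}{2}$ ($K{\left(o \right)} = - \frac{o + \left(o + o\right)}{2} = - \frac{o + 2 o}{2} = - \frac{3 o}{2}$)
$K{\left(-12 \right)} \left(-216\right) = \left(- \frac{3}{2}\right) \left(-12\right) \left(-216\right) = 18 \left(-216\right) = -3888$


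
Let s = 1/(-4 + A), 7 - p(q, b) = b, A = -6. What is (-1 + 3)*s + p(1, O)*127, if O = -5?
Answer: 7619/5 ≈ 1523.8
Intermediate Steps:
p(q, b) = 7 - b
s = -⅒ (s = 1/(-4 - 6) = 1/(-10) = -⅒ ≈ -0.10000)
(-1 + 3)*s + p(1, O)*127 = (-1 + 3)*(-⅒) + (7 - 1*(-5))*127 = 2*(-⅒) + (7 + 5)*127 = -⅕ + 12*127 = -⅕ + 1524 = 7619/5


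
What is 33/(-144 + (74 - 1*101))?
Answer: -11/57 ≈ -0.19298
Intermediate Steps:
33/(-144 + (74 - 1*101)) = 33/(-144 + (74 - 101)) = 33/(-144 - 27) = 33/(-171) = -1/171*33 = -11/57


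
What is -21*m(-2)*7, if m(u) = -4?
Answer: 588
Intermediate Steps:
-21*m(-2)*7 = -21*(-4)*7 = 84*7 = 588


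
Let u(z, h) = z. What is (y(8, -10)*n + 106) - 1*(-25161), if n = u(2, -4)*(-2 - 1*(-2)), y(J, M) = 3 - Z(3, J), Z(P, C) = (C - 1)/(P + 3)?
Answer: 25267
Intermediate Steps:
Z(P, C) = (-1 + C)/(3 + P)
y(J, M) = 19/6 - J/6 (y(J, M) = 3 - (-1 + J)/(3 + 3) = 3 - (-1 + J)/6 = 3 - (-⅙ + J/6) = 3 + (⅙ - J/6) = 19/6 - J/6)
n = 0 (n = 2*(-2 - 1*(-2)) = 2*(-2 + 2) = 2*0 = 0)
(y(8, -10)*n + 106) - 1*(-25161) = ((19/6 - ⅙*8)*0 + 106) - 1*(-25161) = ((19/6 - 4/3)*0 + 106) + 25161 = ((11/6)*0 + 106) + 25161 = (0 + 106) + 25161 = 106 + 25161 = 25267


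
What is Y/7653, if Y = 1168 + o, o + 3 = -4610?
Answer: -3445/7653 ≈ -0.45015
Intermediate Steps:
o = -4613 (o = -3 - 4610 = -4613)
Y = -3445 (Y = 1168 - 4613 = -3445)
Y/7653 = -3445/7653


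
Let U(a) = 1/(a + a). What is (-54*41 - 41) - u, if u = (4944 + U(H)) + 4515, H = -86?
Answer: -2014807/172 ≈ -11714.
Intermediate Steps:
U(a) = 1/(2*a)
u = 1626947/172 (u = (4944 + (1/2)/(-86)) + 4515 = (4944 + (1/2)*(-1/86)) + 4515 = (4944 - 1/172) + 4515 = 850367/172 + 4515 = 1626947/172 ≈ 9459.0)
(-54*41 - 41) - u = (-54*41 - 41) - 1*1626947/172 = (-2214 - 41) - 1626947/172 = -2255 - 1626947/172 = -2014807/172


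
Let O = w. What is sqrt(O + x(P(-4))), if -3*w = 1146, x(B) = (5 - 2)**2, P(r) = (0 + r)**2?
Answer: I*sqrt(373) ≈ 19.313*I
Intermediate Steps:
P(r) = r**2
x(B) = 9 (x(B) = 3**2 = 9)
w = -382 (w = -1/3*1146 = -382)
O = -382
sqrt(O + x(P(-4))) = sqrt(-382 + 9) = sqrt(-373) = I*sqrt(373)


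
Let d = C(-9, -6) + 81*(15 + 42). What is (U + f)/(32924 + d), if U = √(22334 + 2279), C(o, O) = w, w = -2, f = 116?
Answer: 116/37539 + √24613/37539 ≈ 0.0072694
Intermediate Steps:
C(o, O) = -2
U = √24613 ≈ 156.89
d = 4615 (d = -2 + 81*(15 + 42) = -2 + 81*57 = -2 + 4617 = 4615)
(U + f)/(32924 + d) = (√24613 + 116)/(32924 + 4615) = (116 + √24613)/37539 = (116 + √24613)*(1/37539) = 116/37539 + √24613/37539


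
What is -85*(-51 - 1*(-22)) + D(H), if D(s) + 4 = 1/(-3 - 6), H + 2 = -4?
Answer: 22148/9 ≈ 2460.9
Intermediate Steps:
H = -6 (H = -2 - 4 = -6)
D(s) = -37/9 (D(s) = -4 + 1/(-3 - 6) = -4 + 1/(-9) = -4 - ⅑ = -37/9)
-85*(-51 - 1*(-22)) + D(H) = -85*(-51 - 1*(-22)) - 37/9 = -85*(-51 + 22) - 37/9 = -85*(-29) - 37/9 = 2465 - 37/9 = 22148/9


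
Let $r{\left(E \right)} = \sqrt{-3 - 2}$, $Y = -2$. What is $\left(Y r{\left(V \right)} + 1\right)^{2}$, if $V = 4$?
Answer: $\left(1 - 2 i \sqrt{5}\right)^{2} \approx -19.0 - 8.9443 i$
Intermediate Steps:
$r{\left(E \right)} = i \sqrt{5}$ ($r{\left(E \right)} = \sqrt{-5} = i \sqrt{5}$)
$\left(Y r{\left(V \right)} + 1\right)^{2} = \left(- 2 i \sqrt{5} + 1\right)^{2} = \left(1 - 2 i \sqrt{5}\right)^{2}$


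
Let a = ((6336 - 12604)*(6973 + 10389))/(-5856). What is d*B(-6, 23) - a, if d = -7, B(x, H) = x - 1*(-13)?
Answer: -13638995/732 ≈ -18633.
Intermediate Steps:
B(x, H) = 13 + x (B(x, H) = x + 13 = 13 + x)
a = 13603127/732 (a = -6268*17362*(-1/5856) = -108825016*(-1/5856) = 13603127/732 ≈ 18584.)
d*B(-6, 23) - a = -7*(13 - 6) - 1*13603127/732 = -7*7 - 13603127/732 = -49 - 13603127/732 = -13638995/732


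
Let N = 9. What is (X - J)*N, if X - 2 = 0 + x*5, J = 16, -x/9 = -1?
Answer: 279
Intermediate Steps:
x = 9 (x = -9*(-1) = 9)
X = 47 (X = 2 + (0 + 9*5) = 2 + (0 + 45) = 2 + 45 = 47)
(X - J)*N = (47 - 1*16)*9 = (47 - 16)*9 = 31*9 = 279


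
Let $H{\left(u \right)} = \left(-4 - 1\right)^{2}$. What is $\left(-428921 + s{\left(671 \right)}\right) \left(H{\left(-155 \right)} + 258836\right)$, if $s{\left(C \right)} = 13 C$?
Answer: $-108772874478$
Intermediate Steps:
$H{\left(u \right)} = 25$ ($H{\left(u \right)} = \left(-5\right)^{2} = 25$)
$\left(-428921 + s{\left(671 \right)}\right) \left(H{\left(-155 \right)} + 258836\right) = \left(-428921 + 13 \cdot 671\right) \left(25 + 258836\right) = \left(-428921 + 8723\right) 258861 = \left(-420198\right) 258861 = -108772874478$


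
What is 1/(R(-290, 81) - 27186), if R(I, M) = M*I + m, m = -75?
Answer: -1/50751 ≈ -1.9704e-5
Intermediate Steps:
R(I, M) = -75 + I*M (R(I, M) = M*I - 75 = I*M - 75 = -75 + I*M)
1/(R(-290, 81) - 27186) = 1/((-75 - 290*81) - 27186) = 1/((-75 - 23490) - 27186) = 1/(-23565 - 27186) = 1/(-50751) = -1/50751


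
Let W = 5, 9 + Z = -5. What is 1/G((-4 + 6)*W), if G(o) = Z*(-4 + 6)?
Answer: -1/28 ≈ -0.035714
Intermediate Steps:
Z = -14 (Z = -9 - 5 = -14)
G(o) = -28 (G(o) = -14*(-4 + 6) = -14*2 = -28)
1/G((-4 + 6)*W) = 1/(-28) = -1/28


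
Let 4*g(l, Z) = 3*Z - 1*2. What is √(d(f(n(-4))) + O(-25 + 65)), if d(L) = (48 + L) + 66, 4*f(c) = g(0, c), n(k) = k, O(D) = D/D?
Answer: √1826/4 ≈ 10.683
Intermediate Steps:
g(l, Z) = -½ + 3*Z/4 (g(l, Z) = (3*Z - 1*2)/4 = (3*Z - 2)/4 = (-2 + 3*Z)/4 = -½ + 3*Z/4)
O(D) = 1
f(c) = -⅛ + 3*c/16 (f(c) = (-½ + 3*c/4)/4 = -⅛ + 3*c/16)
d(L) = 114 + L
√(d(f(n(-4))) + O(-25 + 65)) = √((114 + (-⅛ + (3/16)*(-4))) + 1) = √((114 + (-⅛ - ¾)) + 1) = √((114 - 7/8) + 1) = √(905/8 + 1) = √(913/8) = √1826/4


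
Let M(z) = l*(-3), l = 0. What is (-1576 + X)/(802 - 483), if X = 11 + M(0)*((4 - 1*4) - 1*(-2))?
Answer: -1565/319 ≈ -4.9060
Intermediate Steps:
M(z) = 0 (M(z) = 0*(-3) = 0)
X = 11 (X = 11 + 0*((4 - 1*4) - 1*(-2)) = 11 + 0*((4 - 4) + 2) = 11 + 0*(0 + 2) = 11 + 0*2 = 11 + 0 = 11)
(-1576 + X)/(802 - 483) = (-1576 + 11)/(802 - 483) = -1565/319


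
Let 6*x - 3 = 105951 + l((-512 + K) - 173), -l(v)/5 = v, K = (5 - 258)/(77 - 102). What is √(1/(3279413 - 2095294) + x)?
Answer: √638722845559154110/5920595 ≈ 134.99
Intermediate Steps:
K = 253/25 (K = -253/(-25) = -253*(-1/25) = 253/25 ≈ 10.120)
l(v) = -5*v
x = 91107/5 (x = ½ + (105951 - 5*((-512 + 253/25) - 173))/6 = ½ + (105951 - 5*(-12547/25 - 173))/6 = ½ + (105951 - 5*(-16872/25))/6 = ½ + (105951 + 16872/5)/6 = ½ + (⅙)*(546627/5) = ½ + 182209/10 = 91107/5 ≈ 18221.)
√(1/(3279413 - 2095294) + x) = √(1/(3279413 - 2095294) + 91107/5) = √(1/1184119 + 91107/5) = √(107881529738/5920595) = √638722845559154110/5920595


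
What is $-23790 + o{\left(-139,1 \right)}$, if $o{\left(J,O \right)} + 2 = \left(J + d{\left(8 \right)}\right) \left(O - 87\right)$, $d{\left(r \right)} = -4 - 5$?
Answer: $-11064$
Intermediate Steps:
$d{\left(r \right)} = -9$ ($d{\left(r \right)} = -4 - 5 = -9$)
$o{\left(J,O \right)} = -2 + \left(-87 + O\right) \left(-9 + J\right)$ ($o{\left(J,O \right)} = -2 + \left(J - 9\right) \left(O - 87\right) = -2 + \left(-9 + J\right) \left(-87 + O\right) = -2 + \left(-87 + O\right) \left(-9 + J\right)$)
$-23790 + o{\left(-139,1 \right)} = -23790 - -12726 = -23790 + \left(781 + 12093 - 9 - 139\right) = -23790 + 12726 = -11064$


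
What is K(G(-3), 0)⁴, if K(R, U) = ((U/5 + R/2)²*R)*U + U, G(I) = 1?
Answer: 0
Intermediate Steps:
K(R, U) = U + R*U*(R/2 + U/5)² (K(R, U) = ((U*(⅕) + R*(½))²*R)*U + U = ((U/5 + R/2)²*R)*U + U = ((R/2 + U/5)²*R)*U + U = (R*(R/2 + U/5)²)*U + U = R*U*(R/2 + U/5)² + U = U + R*U*(R/2 + U/5)²)
K(G(-3), 0)⁴ = ((1/100)*0*(100 + 1*(2*0 + 5*1)²))⁴ = ((1/100)*0*(100 + 1*(0 + 5)²))⁴ = ((1/100)*0*(100 + 1*5²))⁴ = ((1/100)*0*(100 + 1*25))⁴ = ((1/100)*0*(100 + 25))⁴ = ((1/100)*0*125)⁴ = 0⁴ = 0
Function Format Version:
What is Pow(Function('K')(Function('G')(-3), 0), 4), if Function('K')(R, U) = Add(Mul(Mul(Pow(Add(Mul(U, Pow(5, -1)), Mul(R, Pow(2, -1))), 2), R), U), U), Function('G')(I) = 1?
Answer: 0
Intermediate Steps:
Function('K')(R, U) = Add(U, Mul(R, U, Pow(Add(Mul(Rational(1, 2), R), Mul(Rational(1, 5), U)), 2))) (Function('K')(R, U) = Add(Mul(Mul(Pow(Add(Mul(U, Rational(1, 5)), Mul(R, Rational(1, 2))), 2), R), U), U) = Add(Mul(Mul(Pow(Add(Mul(Rational(1, 5), U), Mul(Rational(1, 2), R)), 2), R), U), U) = Add(Mul(Mul(Pow(Add(Mul(Rational(1, 2), R), Mul(Rational(1, 5), U)), 2), R), U), U) = Add(Mul(Mul(R, Pow(Add(Mul(Rational(1, 2), R), Mul(Rational(1, 5), U)), 2)), U), U) = Add(Mul(R, U, Pow(Add(Mul(Rational(1, 2), R), Mul(Rational(1, 5), U)), 2)), U) = Add(U, Mul(R, U, Pow(Add(Mul(Rational(1, 2), R), Mul(Rational(1, 5), U)), 2))))
Pow(Function('K')(Function('G')(-3), 0), 4) = Pow(Mul(Rational(1, 100), 0, Add(100, Mul(1, Pow(Add(Mul(2, 0), Mul(5, 1)), 2)))), 4) = Pow(Mul(Rational(1, 100), 0, Add(100, Mul(1, Pow(Add(0, 5), 2)))), 4) = Pow(Mul(Rational(1, 100), 0, Add(100, Mul(1, Pow(5, 2)))), 4) = Pow(Mul(Rational(1, 100), 0, Add(100, Mul(1, 25))), 4) = Pow(Mul(Rational(1, 100), 0, Add(100, 25)), 4) = Pow(Mul(Rational(1, 100), 0, 125), 4) = Pow(0, 4) = 0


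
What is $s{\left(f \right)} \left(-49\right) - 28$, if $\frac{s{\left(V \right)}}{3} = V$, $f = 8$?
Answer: $-1204$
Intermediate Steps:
$s{\left(V \right)} = 3 V$
$s{\left(f \right)} \left(-49\right) - 28 = 3 \cdot 8 \left(-49\right) - 28 = 24 \left(-49\right) - 28 = -1176 - 28 = -1204$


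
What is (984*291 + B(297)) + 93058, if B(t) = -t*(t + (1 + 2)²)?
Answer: 288520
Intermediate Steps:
B(t) = -t*(9 + t) (B(t) = -t*(t + 3²) = -t*(t + 9) = -t*(9 + t))
(984*291 + B(297)) + 93058 = (984*291 - 1*297*(9 + 297)) + 93058 = (286344 - 1*297*306) + 93058 = (286344 - 90882) + 93058 = 195462 + 93058 = 288520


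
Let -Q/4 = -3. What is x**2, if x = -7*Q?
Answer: 7056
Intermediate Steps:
Q = 12 (Q = -4*(-3) = 12)
x = -84 (x = -7*12 = -84)
x**2 = (-84)**2 = 7056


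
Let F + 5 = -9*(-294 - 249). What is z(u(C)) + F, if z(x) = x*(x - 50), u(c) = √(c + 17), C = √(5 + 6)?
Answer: 4899 + √11 - 50*√(17 + √11) ≈ 4676.9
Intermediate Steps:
C = √11 ≈ 3.3166
u(c) = √(17 + c)
z(x) = x*(-50 + x)
F = 4882 (F = -5 - 9*(-294 - 249) = -5 - 9*(-543) = -5 + 4887 = 4882)
z(u(C)) + F = √(17 + √11)*(-50 + √(17 + √11)) + 4882 = 4882 + √(17 + √11)*(-50 + √(17 + √11))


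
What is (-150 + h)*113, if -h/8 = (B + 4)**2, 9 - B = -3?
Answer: -248374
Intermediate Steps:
B = 12 (B = 9 - 1*(-3) = 9 + 3 = 12)
h = -2048 (h = -8*(12 + 4)**2 = -8*16**2 = -8*256 = -2048)
(-150 + h)*113 = (-150 - 2048)*113 = -2198*113 = -248374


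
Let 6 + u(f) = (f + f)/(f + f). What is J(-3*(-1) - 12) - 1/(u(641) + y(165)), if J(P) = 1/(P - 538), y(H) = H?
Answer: -707/87520 ≈ -0.0080782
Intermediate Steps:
u(f) = -5 (u(f) = -6 + (f + f)/(f + f) = -6 + (2*f)/((2*f)) = -6 + (2*f)*(1/(2*f)) = -6 + 1 = -5)
J(P) = 1/(-538 + P)
J(-3*(-1) - 12) - 1/(u(641) + y(165)) = 1/(-538 + (-3*(-1) - 12)) - 1/(-5 + 165) = 1/(-538 + (3 - 12)) - 1/160 = 1/(-538 - 9) - 1*1/160 = 1/(-547) - 1/160 = -1/547 - 1/160 = -707/87520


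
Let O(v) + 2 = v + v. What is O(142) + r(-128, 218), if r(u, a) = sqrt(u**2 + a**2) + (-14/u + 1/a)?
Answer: 1968027/6976 + 2*sqrt(15977) ≈ 534.91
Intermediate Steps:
O(v) = -2 + 2*v (O(v) = -2 + (v + v) = -2 + 2*v)
r(u, a) = 1/a + sqrt(a**2 + u**2) - 14/u (r(u, a) = sqrt(a**2 + u**2) + (-14/u + 1/a) = sqrt(a**2 + u**2) + (1/a - 14/u) = 1/a + sqrt(a**2 + u**2) - 14/u)
O(142) + r(-128, 218) = (-2 + 2*142) + (1/218 + sqrt(218**2 + (-128)**2) - 14/(-128)) = (-2 + 284) + (1/218 + sqrt(47524 + 16384) - 14*(-1/128)) = 282 + (1/218 + sqrt(63908) + 7/64) = 282 + (1/218 + 2*sqrt(15977) + 7/64) = 282 + (795/6976 + 2*sqrt(15977)) = 1968027/6976 + 2*sqrt(15977)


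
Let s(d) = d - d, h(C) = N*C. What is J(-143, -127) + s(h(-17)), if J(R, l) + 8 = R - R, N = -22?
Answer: -8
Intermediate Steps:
h(C) = -22*C
J(R, l) = -8 (J(R, l) = -8 + (R - R) = -8 + 0 = -8)
s(d) = 0
J(-143, -127) + s(h(-17)) = -8 + 0 = -8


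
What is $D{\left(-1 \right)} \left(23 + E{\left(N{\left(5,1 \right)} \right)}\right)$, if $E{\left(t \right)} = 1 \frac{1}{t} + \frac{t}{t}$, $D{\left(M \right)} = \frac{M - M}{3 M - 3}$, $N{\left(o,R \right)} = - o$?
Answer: $0$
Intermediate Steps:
$D{\left(M \right)} = 0$ ($D{\left(M \right)} = \frac{0}{-3 + 3 M} = 0$)
$E{\left(t \right)} = 1 + \frac{1}{t}$ ($E{\left(t \right)} = \frac{1}{t} + 1 = 1 + \frac{1}{t}$)
$D{\left(-1 \right)} \left(23 + E{\left(N{\left(5,1 \right)} \right)}\right) = 0 \left(23 + \frac{1 - 5}{\left(-1\right) 5}\right) = 0 \left(23 + \frac{1 - 5}{-5}\right) = 0 \left(23 - - \frac{4}{5}\right) = 0 \left(23 + \frac{4}{5}\right) = 0 \cdot \frac{119}{5} = 0$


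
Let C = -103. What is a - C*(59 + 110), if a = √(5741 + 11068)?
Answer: 17407 + √16809 ≈ 17537.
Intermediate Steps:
a = √16809 ≈ 129.65
a - C*(59 + 110) = √16809 - (-103)*(59 + 110) = √16809 - (-103)*169 = √16809 - 1*(-17407) = √16809 + 17407 = 17407 + √16809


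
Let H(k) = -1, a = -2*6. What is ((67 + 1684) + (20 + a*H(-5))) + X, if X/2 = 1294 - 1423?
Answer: 1525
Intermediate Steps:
a = -12
X = -258 (X = 2*(1294 - 1423) = 2*(-129) = -258)
((67 + 1684) + (20 + a*H(-5))) + X = ((67 + 1684) + (20 - 12*(-1))) - 258 = (1751 + (20 + 12)) - 258 = (1751 + 32) - 258 = 1783 - 258 = 1525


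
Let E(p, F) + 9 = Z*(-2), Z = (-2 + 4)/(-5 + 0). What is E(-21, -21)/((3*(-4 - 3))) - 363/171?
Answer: -1152/665 ≈ -1.7323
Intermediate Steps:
Z = -2/5 (Z = 2/(-5) = 2*(-1/5) = -2/5 ≈ -0.40000)
E(p, F) = -41/5 (E(p, F) = -9 - 2/5*(-2) = -9 + 4/5 = -41/5)
E(-21, -21)/((3*(-4 - 3))) - 363/171 = -41*1/(3*(-4 - 3))/5 - 363/171 = -41/(5*(3*(-7))) - 363*1/171 = -41/5/(-21) - 121/57 = -41/5*(-1/21) - 121/57 = 41/105 - 121/57 = -1152/665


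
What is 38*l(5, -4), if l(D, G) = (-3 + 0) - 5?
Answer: -304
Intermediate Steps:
l(D, G) = -8 (l(D, G) = -3 - 5 = -8)
38*l(5, -4) = 38*(-8) = -304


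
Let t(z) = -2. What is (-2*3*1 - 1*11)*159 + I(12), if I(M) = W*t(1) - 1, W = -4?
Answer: -2696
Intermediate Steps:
I(M) = 7 (I(M) = -4*(-2) - 1 = 8 - 1 = 7)
(-2*3*1 - 1*11)*159 + I(12) = (-2*3*1 - 1*11)*159 + 7 = (-6*1 - 11)*159 + 7 = (-6 - 11)*159 + 7 = -17*159 + 7 = -2703 + 7 = -2696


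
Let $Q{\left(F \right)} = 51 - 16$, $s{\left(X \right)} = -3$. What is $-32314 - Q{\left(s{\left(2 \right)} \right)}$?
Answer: $-32349$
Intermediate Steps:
$Q{\left(F \right)} = 35$ ($Q{\left(F \right)} = 51 - 16 = 35$)
$-32314 - Q{\left(s{\left(2 \right)} \right)} = -32314 - 35 = -32349$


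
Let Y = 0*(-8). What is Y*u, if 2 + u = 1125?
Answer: 0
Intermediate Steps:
u = 1123 (u = -2 + 1125 = 1123)
Y = 0
Y*u = 0*1123 = 0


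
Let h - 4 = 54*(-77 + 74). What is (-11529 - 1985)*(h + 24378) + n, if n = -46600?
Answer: -327355680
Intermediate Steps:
h = -158 (h = 4 + 54*(-77 + 74) = 4 + 54*(-3) = 4 - 162 = -158)
(-11529 - 1985)*(h + 24378) + n = (-11529 - 1985)*(-158 + 24378) - 46600 = -13514*24220 - 46600 = -327309080 - 46600 = -327355680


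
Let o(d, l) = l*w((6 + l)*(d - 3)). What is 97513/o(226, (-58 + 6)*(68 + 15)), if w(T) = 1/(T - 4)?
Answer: 3604733067/166 ≈ 2.1715e+7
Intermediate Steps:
w(T) = 1/(-4 + T)
o(d, l) = l/(-4 + (-3 + d)*(6 + l)) (o(d, l) = l/(-4 + (6 + l)*(d - 3)) = l/(-4 + (6 + l)*(-3 + d)) = l/(-4 + (-3 + d)*(6 + l)))
97513/o(226, (-58 + 6)*(68 + 15)) = 97513/((((-58 + 6)*(68 + 15))/(-22 - 3*(-58 + 6)*(68 + 15) + 6*226 + 226*((-58 + 6)*(68 + 15))))) = 97513/(((-52*83)/(-22 - (-156)*83 + 1356 + 226*(-52*83)))) = 97513/((-4316/(-22 - 3*(-4316) + 1356 + 226*(-4316)))) = 97513/((-4316/(-22 + 12948 + 1356 - 975416))) = 97513/((-4316/(-961134))) = 97513/((-4316*(-1/961134))) = 97513/(2158/480567) = 97513*(480567/2158) = 3604733067/166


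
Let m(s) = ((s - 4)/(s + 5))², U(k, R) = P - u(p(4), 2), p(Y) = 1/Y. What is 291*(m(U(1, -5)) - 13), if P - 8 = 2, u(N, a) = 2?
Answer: -634671/169 ≈ -3755.4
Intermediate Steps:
P = 10 (P = 8 + 2 = 10)
U(k, R) = 8 (U(k, R) = 10 - 1*2 = 10 - 2 = 8)
m(s) = (-4 + s)²/(5 + s)² (m(s) = ((-4 + s)/(5 + s))² = (-4 + s)²/(5 + s)²)
291*(m(U(1, -5)) - 13) = 291*((-4 + 8)²/(5 + 8)² - 13) = 291*(4²/13² - 13) = 291*(16*(1/169) - 13) = 291*(16/169 - 13) = 291*(-2181/169) = -634671/169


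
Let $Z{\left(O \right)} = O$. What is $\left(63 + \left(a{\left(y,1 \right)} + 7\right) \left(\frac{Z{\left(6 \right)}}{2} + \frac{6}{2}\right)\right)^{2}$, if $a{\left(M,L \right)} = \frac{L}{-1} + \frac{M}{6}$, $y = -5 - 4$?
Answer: $8100$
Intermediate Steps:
$y = -9$ ($y = -5 - 4 = -9$)
$a{\left(M,L \right)} = - L + \frac{M}{6}$ ($a{\left(M,L \right)} = L \left(-1\right) + M \frac{1}{6} = - L + \frac{M}{6}$)
$\left(63 + \left(a{\left(y,1 \right)} + 7\right) \left(\frac{Z{\left(6 \right)}}{2} + \frac{6}{2}\right)\right)^{2} = \left(63 + \left(\left(\left(-1\right) 1 + \frac{1}{6} \left(-9\right)\right) + 7\right) \left(\frac{6}{2} + \frac{6}{2}\right)\right)^{2} = \left(63 + \left(\left(-1 - \frac{3}{2}\right) + 7\right) \left(6 \cdot \frac{1}{2} + 6 \cdot \frac{1}{2}\right)\right)^{2} = \left(63 + \left(- \frac{5}{2} + 7\right) \left(3 + 3\right)\right)^{2} = \left(63 + \frac{9}{2} \cdot 6\right)^{2} = \left(63 + 27\right)^{2} = 90^{2} = 8100$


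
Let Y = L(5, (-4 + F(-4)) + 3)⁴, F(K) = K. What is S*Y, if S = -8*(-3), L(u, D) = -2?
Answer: 384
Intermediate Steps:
S = 24
Y = 16 (Y = (-2)⁴ = 16)
S*Y = 24*16 = 384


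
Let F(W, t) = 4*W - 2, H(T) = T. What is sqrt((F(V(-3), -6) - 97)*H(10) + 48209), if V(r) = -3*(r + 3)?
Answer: sqrt(47219) ≈ 217.30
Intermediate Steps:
V(r) = -9 - 3*r (V(r) = -3*(3 + r) = -9 - 3*r)
F(W, t) = -2 + 4*W
sqrt((F(V(-3), -6) - 97)*H(10) + 48209) = sqrt(((-2 + 4*(-9 - 3*(-3))) - 97)*10 + 48209) = sqrt(((-2 + 4*(-9 + 9)) - 97)*10 + 48209) = sqrt(((-2 + 4*0) - 97)*10 + 48209) = sqrt(((-2 + 0) - 97)*10 + 48209) = sqrt((-2 - 97)*10 + 48209) = sqrt(-99*10 + 48209) = sqrt(-990 + 48209) = sqrt(47219)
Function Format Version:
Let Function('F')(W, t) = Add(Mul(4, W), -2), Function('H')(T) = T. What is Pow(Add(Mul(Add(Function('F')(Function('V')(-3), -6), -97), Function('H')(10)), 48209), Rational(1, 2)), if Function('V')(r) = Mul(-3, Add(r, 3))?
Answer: Pow(47219, Rational(1, 2)) ≈ 217.30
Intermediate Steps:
Function('V')(r) = Add(-9, Mul(-3, r)) (Function('V')(r) = Mul(-3, Add(3, r)) = Add(-9, Mul(-3, r)))
Function('F')(W, t) = Add(-2, Mul(4, W))
Pow(Add(Mul(Add(Function('F')(Function('V')(-3), -6), -97), Function('H')(10)), 48209), Rational(1, 2)) = Pow(Add(Mul(Add(Add(-2, Mul(4, Add(-9, Mul(-3, -3)))), -97), 10), 48209), Rational(1, 2)) = Pow(Add(Mul(Add(Add(-2, Mul(4, Add(-9, 9))), -97), 10), 48209), Rational(1, 2)) = Pow(Add(Mul(Add(Add(-2, Mul(4, 0)), -97), 10), 48209), Rational(1, 2)) = Pow(Add(Mul(Add(Add(-2, 0), -97), 10), 48209), Rational(1, 2)) = Pow(Add(Mul(Add(-2, -97), 10), 48209), Rational(1, 2)) = Pow(Add(Mul(-99, 10), 48209), Rational(1, 2)) = Pow(Add(-990, 48209), Rational(1, 2)) = Pow(47219, Rational(1, 2))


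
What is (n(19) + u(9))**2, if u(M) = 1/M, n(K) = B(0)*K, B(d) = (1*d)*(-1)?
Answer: 1/81 ≈ 0.012346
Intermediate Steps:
B(d) = -d (B(d) = d*(-1) = -d)
n(K) = 0 (n(K) = (-1*0)*K = 0*K = 0)
(n(19) + u(9))**2 = (0 + 1/9)**2 = (1/9)**2 = 1/81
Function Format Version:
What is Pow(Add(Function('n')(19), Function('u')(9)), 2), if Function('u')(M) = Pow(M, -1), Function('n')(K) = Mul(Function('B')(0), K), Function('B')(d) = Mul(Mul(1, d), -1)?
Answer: Rational(1, 81) ≈ 0.012346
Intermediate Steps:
Function('B')(d) = Mul(-1, d) (Function('B')(d) = Mul(d, -1) = Mul(-1, d))
Function('n')(K) = 0 (Function('n')(K) = Mul(Mul(-1, 0), K) = Mul(0, K) = 0)
Pow(Add(Function('n')(19), Function('u')(9)), 2) = Pow(Add(0, Pow(9, -1)), 2) = Pow(Add(0, Rational(1, 9)), 2) = Pow(Rational(1, 9), 2) = Rational(1, 81)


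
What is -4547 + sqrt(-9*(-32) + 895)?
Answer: -4547 + 13*sqrt(7) ≈ -4512.6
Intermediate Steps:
-4547 + sqrt(-9*(-32) + 895) = -4547 + sqrt(288 + 895) = -4547 + sqrt(1183) = -4547 + 13*sqrt(7)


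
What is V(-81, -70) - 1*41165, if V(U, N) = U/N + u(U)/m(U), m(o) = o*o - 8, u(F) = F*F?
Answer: -18881807087/458710 ≈ -41163.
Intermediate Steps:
u(F) = F**2
m(o) = -8 + o**2 (m(o) = o**2 - 8 = -8 + o**2)
V(U, N) = U/N + U**2/(-8 + U**2)
V(-81, -70) - 1*41165 = -81*(-8 + (-81)**2 - 70*(-81))/(-70*(-8 + (-81)**2)) - 1*41165 = -81*(-1/70)*(-8 + 6561 + 5670)/(-8 + 6561) - 41165 = -81*(-1/70)*12223/6553 - 41165 = -81*(-1/70)*1/6553*12223 - 41165 = 990063/458710 - 41165 = -18881807087/458710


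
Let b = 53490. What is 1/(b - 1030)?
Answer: 1/52460 ≈ 1.9062e-5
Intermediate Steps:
1/(b - 1030) = 1/(53490 - 1030) = 1/52460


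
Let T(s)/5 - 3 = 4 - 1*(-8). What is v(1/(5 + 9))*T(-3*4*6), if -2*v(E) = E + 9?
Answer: -9525/28 ≈ -340.18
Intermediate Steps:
T(s) = 75 (T(s) = 15 + 5*(4 - 1*(-8)) = 15 + 5*(4 + 8) = 15 + 5*12 = 15 + 60 = 75)
v(E) = -9/2 - E/2 (v(E) = -(E + 9)/2 = -(9 + E)/2 = -9/2 - E/2)
v(1/(5 + 9))*T(-3*4*6) = (-9/2 - 1/(2*(5 + 9)))*75 = (-9/2 - ½/14)*75 = (-9/2 - ½*1/14)*75 = (-9/2 - 1/28)*75 = -127/28*75 = -9525/28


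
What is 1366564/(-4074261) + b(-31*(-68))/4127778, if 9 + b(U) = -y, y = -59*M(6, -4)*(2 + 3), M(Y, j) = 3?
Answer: -104394514114/311437868927 ≈ -0.33520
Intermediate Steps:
y = -885 (y = -177*(2 + 3) = -177*5 = -59*15 = -885)
b(U) = 876 (b(U) = -9 - 1*(-885) = -9 + 885 = 876)
1366564/(-4074261) + b(-31*(-68))/4127778 = 1366564/(-4074261) + 876/4127778 = 1366564*(-1/4074261) + 876*(1/4127778) = -1366564/4074261 + 146/687963 = -104394514114/311437868927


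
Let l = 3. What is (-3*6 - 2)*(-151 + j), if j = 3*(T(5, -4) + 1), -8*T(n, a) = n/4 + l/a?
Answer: 11855/4 ≈ 2963.8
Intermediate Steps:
T(n, a) = -3/(8*a) - n/32 (T(n, a) = -(n/4 + 3/a)/8 = -(3/a + n/4)/8 = -3/(8*a) - n/32)
j = 45/16 (j = 3*((1/32)*(-12 - 1*(-4)*5)/(-4) + 1) = 3*((1/32)*(-¼)*(-12 + 20) + 1) = 3*((1/32)*(-¼)*8 + 1) = 3*(-1/16 + 1) = 3*(15/16) = 45/16 ≈ 2.8125)
(-3*6 - 2)*(-151 + j) = (-3*6 - 2)*(-151 + 45/16) = (-18 - 2)*(-2371/16) = -20*(-2371/16) = 11855/4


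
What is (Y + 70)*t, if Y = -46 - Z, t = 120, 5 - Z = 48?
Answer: 8040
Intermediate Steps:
Z = -43 (Z = 5 - 1*48 = 5 - 48 = -43)
Y = -3 (Y = -46 - 1*(-43) = -46 + 43 = -3)
(Y + 70)*t = (-3 + 70)*120 = 67*120 = 8040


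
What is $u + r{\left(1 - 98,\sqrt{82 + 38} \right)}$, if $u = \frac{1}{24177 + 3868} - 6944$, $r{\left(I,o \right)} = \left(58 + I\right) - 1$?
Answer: $- \frac{195866279}{28045} \approx -6984.0$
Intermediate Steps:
$r{\left(I,o \right)} = 57 + I$
$u = - \frac{194744479}{28045}$ ($u = \frac{1}{28045} - 6944 = - \frac{194744479}{28045} \approx -6944.0$)
$u + r{\left(1 - 98,\sqrt{82 + 38} \right)} = - \frac{194744479}{28045} + \left(57 + \left(1 - 98\right)\right) = - \frac{194744479}{28045} + \left(57 - 97\right) = - \frac{194744479}{28045} - 40 = - \frac{195866279}{28045}$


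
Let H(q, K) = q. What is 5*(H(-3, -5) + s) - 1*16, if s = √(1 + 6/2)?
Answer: -21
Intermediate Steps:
s = 2 (s = √(1 + 6*(½)) = √(1 + 3) = √4 = 2)
5*(H(-3, -5) + s) - 1*16 = 5*(-3 + 2) - 1*16 = 5*(-1) - 16 = -5 - 16 = -21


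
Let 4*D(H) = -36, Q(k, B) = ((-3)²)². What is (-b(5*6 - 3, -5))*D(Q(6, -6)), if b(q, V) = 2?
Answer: 18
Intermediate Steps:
Q(k, B) = 81 (Q(k, B) = 9² = 81)
D(H) = -9 (D(H) = (¼)*(-36) = -9)
(-b(5*6 - 3, -5))*D(Q(6, -6)) = -1*2*(-9) = -2*(-9) = 18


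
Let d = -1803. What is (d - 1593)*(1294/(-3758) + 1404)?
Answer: -8956844724/1879 ≈ -4.7668e+6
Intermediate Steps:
(d - 1593)*(1294/(-3758) + 1404) = (-1803 - 1593)*(1294/(-3758) + 1404) = -3396*(1294*(-1/3758) + 1404) = -3396*(-647/1879 + 1404) = -3396*2637469/1879 = -8956844724/1879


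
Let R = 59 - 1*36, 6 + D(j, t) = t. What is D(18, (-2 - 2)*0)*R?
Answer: -138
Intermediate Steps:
D(j, t) = -6 + t
R = 23 (R = 59 - 36 = 23)
D(18, (-2 - 2)*0)*R = (-6 + (-2 - 2)*0)*23 = (-6 - 4*0)*23 = (-6 + 0)*23 = -6*23 = -138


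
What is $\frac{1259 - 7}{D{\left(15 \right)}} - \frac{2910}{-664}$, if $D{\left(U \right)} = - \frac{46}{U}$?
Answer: $- \frac{3084015}{7636} \approx -403.88$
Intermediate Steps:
$\frac{1259 - 7}{D{\left(15 \right)}} - \frac{2910}{-664} = \frac{1259 - 7}{\left(-46\right) \frac{1}{15}} - \frac{2910}{-664} = \frac{1259 - 7}{\left(-46\right) \frac{1}{15}} - - \frac{1455}{332} = \frac{1252}{- \frac{46}{15}} + \frac{1455}{332} = 1252 \left(- \frac{15}{46}\right) + \frac{1455}{332} = - \frac{9390}{23} + \frac{1455}{332} = - \frac{3084015}{7636}$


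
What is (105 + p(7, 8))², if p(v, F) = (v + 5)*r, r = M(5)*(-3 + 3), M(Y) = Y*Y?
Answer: 11025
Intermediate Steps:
M(Y) = Y²
r = 0 (r = 5²*(-3 + 3) = 25*0 = 0)
p(v, F) = 0 (p(v, F) = (v + 5)*0 = (5 + v)*0 = 0)
(105 + p(7, 8))² = (105 + 0)² = 105² = 11025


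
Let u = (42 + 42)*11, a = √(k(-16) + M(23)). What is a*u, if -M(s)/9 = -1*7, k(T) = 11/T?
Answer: 231*√997 ≈ 7293.9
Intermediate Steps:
M(s) = 63 (M(s) = -(-9)*7 = -9*(-7) = 63)
a = √997/4 (a = √(11/(-16) + 63) = √(11*(-1/16) + 63) = √(-11/16 + 63) = √(997/16) = √997/4 ≈ 7.8938)
u = 924 (u = 84*11 = 924)
a*u = (√997/4)*924 = 231*√997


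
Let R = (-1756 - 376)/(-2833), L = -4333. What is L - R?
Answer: -12277521/2833 ≈ -4333.8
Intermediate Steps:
R = 2132/2833 (R = -2132*(-1/2833) = 2132/2833 ≈ 0.75256)
L - R = -4333 - 1*2132/2833 = -4333 - 2132/2833 = -12277521/2833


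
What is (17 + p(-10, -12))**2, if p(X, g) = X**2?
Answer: 13689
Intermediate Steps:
(17 + p(-10, -12))**2 = (17 + (-10)**2)**2 = (17 + 100)**2 = 117**2 = 13689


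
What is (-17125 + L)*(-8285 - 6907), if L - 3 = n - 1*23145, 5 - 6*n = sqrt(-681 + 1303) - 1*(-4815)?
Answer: 623915184 + 2532*sqrt(622) ≈ 6.2398e+8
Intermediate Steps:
n = -2405/3 - sqrt(622)/6 (n = 5/6 - (sqrt(-681 + 1303) - 1*(-4815))/6 = 5/6 - (sqrt(622) + 4815)/6 = 5/6 - (4815 + sqrt(622))/6 = 5/6 + (-1605/2 - sqrt(622)/6) = -2405/3 - sqrt(622)/6 ≈ -805.82)
L = -71831/3 - sqrt(622)/6 (L = 3 + ((-2405/3 - sqrt(622)/6) - 1*23145) = 3 + ((-2405/3 - sqrt(622)/6) - 23145) = 3 + (-71840/3 - sqrt(622)/6) = -71831/3 - sqrt(622)/6 ≈ -23948.)
(-17125 + L)*(-8285 - 6907) = (-17125 + (-71831/3 - sqrt(622)/6))*(-8285 - 6907) = (-123206/3 - sqrt(622)/6)*(-15192) = 623915184 + 2532*sqrt(622)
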